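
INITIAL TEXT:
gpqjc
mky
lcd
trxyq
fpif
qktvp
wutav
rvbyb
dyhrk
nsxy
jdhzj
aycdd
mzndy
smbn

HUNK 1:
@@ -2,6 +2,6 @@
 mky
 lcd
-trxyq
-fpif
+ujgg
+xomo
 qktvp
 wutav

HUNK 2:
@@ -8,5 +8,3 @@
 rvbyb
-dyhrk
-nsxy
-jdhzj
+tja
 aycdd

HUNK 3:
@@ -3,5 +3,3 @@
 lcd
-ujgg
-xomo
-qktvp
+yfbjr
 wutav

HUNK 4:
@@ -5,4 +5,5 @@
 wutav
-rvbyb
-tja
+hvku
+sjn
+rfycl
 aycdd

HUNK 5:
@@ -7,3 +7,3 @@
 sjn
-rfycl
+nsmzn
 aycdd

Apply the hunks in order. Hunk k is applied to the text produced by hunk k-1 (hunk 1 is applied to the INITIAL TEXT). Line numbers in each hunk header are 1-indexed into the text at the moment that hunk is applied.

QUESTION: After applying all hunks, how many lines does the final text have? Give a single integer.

Hunk 1: at line 2 remove [trxyq,fpif] add [ujgg,xomo] -> 14 lines: gpqjc mky lcd ujgg xomo qktvp wutav rvbyb dyhrk nsxy jdhzj aycdd mzndy smbn
Hunk 2: at line 8 remove [dyhrk,nsxy,jdhzj] add [tja] -> 12 lines: gpqjc mky lcd ujgg xomo qktvp wutav rvbyb tja aycdd mzndy smbn
Hunk 3: at line 3 remove [ujgg,xomo,qktvp] add [yfbjr] -> 10 lines: gpqjc mky lcd yfbjr wutav rvbyb tja aycdd mzndy smbn
Hunk 4: at line 5 remove [rvbyb,tja] add [hvku,sjn,rfycl] -> 11 lines: gpqjc mky lcd yfbjr wutav hvku sjn rfycl aycdd mzndy smbn
Hunk 5: at line 7 remove [rfycl] add [nsmzn] -> 11 lines: gpqjc mky lcd yfbjr wutav hvku sjn nsmzn aycdd mzndy smbn
Final line count: 11

Answer: 11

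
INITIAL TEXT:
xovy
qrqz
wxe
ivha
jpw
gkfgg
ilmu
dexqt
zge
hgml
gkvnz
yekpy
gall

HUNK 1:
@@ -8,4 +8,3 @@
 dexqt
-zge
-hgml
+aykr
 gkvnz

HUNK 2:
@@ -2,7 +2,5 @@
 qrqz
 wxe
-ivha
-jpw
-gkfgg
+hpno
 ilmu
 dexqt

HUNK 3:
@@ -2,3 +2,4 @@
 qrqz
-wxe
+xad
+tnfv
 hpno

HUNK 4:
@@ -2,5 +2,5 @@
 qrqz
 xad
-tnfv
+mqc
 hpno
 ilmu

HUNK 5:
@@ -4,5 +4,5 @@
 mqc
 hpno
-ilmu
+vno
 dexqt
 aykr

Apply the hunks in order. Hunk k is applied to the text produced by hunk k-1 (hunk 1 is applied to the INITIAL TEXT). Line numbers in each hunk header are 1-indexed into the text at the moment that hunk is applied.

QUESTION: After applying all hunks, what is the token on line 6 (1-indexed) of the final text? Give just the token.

Answer: vno

Derivation:
Hunk 1: at line 8 remove [zge,hgml] add [aykr] -> 12 lines: xovy qrqz wxe ivha jpw gkfgg ilmu dexqt aykr gkvnz yekpy gall
Hunk 2: at line 2 remove [ivha,jpw,gkfgg] add [hpno] -> 10 lines: xovy qrqz wxe hpno ilmu dexqt aykr gkvnz yekpy gall
Hunk 3: at line 2 remove [wxe] add [xad,tnfv] -> 11 lines: xovy qrqz xad tnfv hpno ilmu dexqt aykr gkvnz yekpy gall
Hunk 4: at line 2 remove [tnfv] add [mqc] -> 11 lines: xovy qrqz xad mqc hpno ilmu dexqt aykr gkvnz yekpy gall
Hunk 5: at line 4 remove [ilmu] add [vno] -> 11 lines: xovy qrqz xad mqc hpno vno dexqt aykr gkvnz yekpy gall
Final line 6: vno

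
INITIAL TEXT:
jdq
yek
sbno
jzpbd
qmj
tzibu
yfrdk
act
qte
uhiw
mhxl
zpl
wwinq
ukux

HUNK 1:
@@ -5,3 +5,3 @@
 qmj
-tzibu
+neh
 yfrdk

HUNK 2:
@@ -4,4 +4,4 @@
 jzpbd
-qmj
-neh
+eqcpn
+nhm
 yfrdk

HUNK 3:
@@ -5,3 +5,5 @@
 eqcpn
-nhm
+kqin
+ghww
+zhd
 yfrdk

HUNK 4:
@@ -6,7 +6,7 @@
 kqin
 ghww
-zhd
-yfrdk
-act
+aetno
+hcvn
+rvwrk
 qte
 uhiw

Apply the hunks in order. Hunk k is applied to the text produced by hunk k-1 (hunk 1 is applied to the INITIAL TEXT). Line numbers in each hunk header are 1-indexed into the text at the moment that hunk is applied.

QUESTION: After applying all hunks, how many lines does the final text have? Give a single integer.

Hunk 1: at line 5 remove [tzibu] add [neh] -> 14 lines: jdq yek sbno jzpbd qmj neh yfrdk act qte uhiw mhxl zpl wwinq ukux
Hunk 2: at line 4 remove [qmj,neh] add [eqcpn,nhm] -> 14 lines: jdq yek sbno jzpbd eqcpn nhm yfrdk act qte uhiw mhxl zpl wwinq ukux
Hunk 3: at line 5 remove [nhm] add [kqin,ghww,zhd] -> 16 lines: jdq yek sbno jzpbd eqcpn kqin ghww zhd yfrdk act qte uhiw mhxl zpl wwinq ukux
Hunk 4: at line 6 remove [zhd,yfrdk,act] add [aetno,hcvn,rvwrk] -> 16 lines: jdq yek sbno jzpbd eqcpn kqin ghww aetno hcvn rvwrk qte uhiw mhxl zpl wwinq ukux
Final line count: 16

Answer: 16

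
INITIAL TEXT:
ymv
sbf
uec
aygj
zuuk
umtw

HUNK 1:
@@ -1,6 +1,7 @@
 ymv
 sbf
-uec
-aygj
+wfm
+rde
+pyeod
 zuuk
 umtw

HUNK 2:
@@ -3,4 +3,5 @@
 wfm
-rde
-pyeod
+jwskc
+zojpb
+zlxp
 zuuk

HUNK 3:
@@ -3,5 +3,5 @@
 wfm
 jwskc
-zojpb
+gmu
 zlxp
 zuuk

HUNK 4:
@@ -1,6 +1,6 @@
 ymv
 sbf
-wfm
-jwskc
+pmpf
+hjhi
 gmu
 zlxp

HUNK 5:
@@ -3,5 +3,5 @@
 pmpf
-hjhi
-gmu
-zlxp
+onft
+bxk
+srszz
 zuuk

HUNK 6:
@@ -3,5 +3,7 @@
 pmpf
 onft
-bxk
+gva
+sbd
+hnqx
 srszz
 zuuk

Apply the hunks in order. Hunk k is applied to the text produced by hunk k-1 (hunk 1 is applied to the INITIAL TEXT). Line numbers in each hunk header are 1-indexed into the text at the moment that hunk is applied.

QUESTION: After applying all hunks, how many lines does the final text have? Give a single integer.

Answer: 10

Derivation:
Hunk 1: at line 1 remove [uec,aygj] add [wfm,rde,pyeod] -> 7 lines: ymv sbf wfm rde pyeod zuuk umtw
Hunk 2: at line 3 remove [rde,pyeod] add [jwskc,zojpb,zlxp] -> 8 lines: ymv sbf wfm jwskc zojpb zlxp zuuk umtw
Hunk 3: at line 3 remove [zojpb] add [gmu] -> 8 lines: ymv sbf wfm jwskc gmu zlxp zuuk umtw
Hunk 4: at line 1 remove [wfm,jwskc] add [pmpf,hjhi] -> 8 lines: ymv sbf pmpf hjhi gmu zlxp zuuk umtw
Hunk 5: at line 3 remove [hjhi,gmu,zlxp] add [onft,bxk,srszz] -> 8 lines: ymv sbf pmpf onft bxk srszz zuuk umtw
Hunk 6: at line 3 remove [bxk] add [gva,sbd,hnqx] -> 10 lines: ymv sbf pmpf onft gva sbd hnqx srszz zuuk umtw
Final line count: 10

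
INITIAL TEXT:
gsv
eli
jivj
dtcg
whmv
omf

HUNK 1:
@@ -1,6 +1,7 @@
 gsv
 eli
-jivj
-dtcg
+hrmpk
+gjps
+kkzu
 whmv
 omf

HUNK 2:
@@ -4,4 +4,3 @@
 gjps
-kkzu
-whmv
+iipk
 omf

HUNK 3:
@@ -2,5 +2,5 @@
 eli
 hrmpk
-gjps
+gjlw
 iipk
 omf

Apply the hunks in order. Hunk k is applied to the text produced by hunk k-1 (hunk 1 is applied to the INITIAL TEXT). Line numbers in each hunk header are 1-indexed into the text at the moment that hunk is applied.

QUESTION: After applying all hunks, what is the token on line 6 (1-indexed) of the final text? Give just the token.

Hunk 1: at line 1 remove [jivj,dtcg] add [hrmpk,gjps,kkzu] -> 7 lines: gsv eli hrmpk gjps kkzu whmv omf
Hunk 2: at line 4 remove [kkzu,whmv] add [iipk] -> 6 lines: gsv eli hrmpk gjps iipk omf
Hunk 3: at line 2 remove [gjps] add [gjlw] -> 6 lines: gsv eli hrmpk gjlw iipk omf
Final line 6: omf

Answer: omf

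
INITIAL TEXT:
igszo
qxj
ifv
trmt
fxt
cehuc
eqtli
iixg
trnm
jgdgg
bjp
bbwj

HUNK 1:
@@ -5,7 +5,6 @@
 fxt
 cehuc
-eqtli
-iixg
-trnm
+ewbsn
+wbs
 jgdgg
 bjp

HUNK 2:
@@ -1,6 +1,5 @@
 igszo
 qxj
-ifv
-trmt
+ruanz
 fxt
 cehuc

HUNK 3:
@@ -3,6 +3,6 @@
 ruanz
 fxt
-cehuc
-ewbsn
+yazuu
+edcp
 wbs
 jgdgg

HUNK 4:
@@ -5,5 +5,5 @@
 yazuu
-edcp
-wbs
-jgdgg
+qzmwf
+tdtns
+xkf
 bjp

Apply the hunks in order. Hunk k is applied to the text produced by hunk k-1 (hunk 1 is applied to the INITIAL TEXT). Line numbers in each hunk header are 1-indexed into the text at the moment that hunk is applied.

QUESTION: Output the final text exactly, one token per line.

Hunk 1: at line 5 remove [eqtli,iixg,trnm] add [ewbsn,wbs] -> 11 lines: igszo qxj ifv trmt fxt cehuc ewbsn wbs jgdgg bjp bbwj
Hunk 2: at line 1 remove [ifv,trmt] add [ruanz] -> 10 lines: igszo qxj ruanz fxt cehuc ewbsn wbs jgdgg bjp bbwj
Hunk 3: at line 3 remove [cehuc,ewbsn] add [yazuu,edcp] -> 10 lines: igszo qxj ruanz fxt yazuu edcp wbs jgdgg bjp bbwj
Hunk 4: at line 5 remove [edcp,wbs,jgdgg] add [qzmwf,tdtns,xkf] -> 10 lines: igszo qxj ruanz fxt yazuu qzmwf tdtns xkf bjp bbwj

Answer: igszo
qxj
ruanz
fxt
yazuu
qzmwf
tdtns
xkf
bjp
bbwj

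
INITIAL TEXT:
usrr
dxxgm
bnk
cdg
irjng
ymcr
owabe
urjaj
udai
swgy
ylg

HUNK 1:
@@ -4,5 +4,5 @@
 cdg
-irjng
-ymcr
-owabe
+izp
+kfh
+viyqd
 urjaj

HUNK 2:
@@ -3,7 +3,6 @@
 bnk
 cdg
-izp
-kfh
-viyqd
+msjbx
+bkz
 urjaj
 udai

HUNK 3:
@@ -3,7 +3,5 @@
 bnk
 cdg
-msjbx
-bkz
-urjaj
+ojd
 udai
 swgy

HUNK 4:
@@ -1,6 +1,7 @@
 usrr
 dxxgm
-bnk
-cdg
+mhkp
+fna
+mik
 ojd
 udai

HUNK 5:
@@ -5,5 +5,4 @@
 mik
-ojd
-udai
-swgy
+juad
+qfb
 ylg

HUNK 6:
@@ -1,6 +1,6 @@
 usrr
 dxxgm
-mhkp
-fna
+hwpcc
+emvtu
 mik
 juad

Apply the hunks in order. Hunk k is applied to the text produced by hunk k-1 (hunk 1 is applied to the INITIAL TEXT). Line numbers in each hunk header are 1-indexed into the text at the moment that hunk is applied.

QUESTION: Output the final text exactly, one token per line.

Hunk 1: at line 4 remove [irjng,ymcr,owabe] add [izp,kfh,viyqd] -> 11 lines: usrr dxxgm bnk cdg izp kfh viyqd urjaj udai swgy ylg
Hunk 2: at line 3 remove [izp,kfh,viyqd] add [msjbx,bkz] -> 10 lines: usrr dxxgm bnk cdg msjbx bkz urjaj udai swgy ylg
Hunk 3: at line 3 remove [msjbx,bkz,urjaj] add [ojd] -> 8 lines: usrr dxxgm bnk cdg ojd udai swgy ylg
Hunk 4: at line 1 remove [bnk,cdg] add [mhkp,fna,mik] -> 9 lines: usrr dxxgm mhkp fna mik ojd udai swgy ylg
Hunk 5: at line 5 remove [ojd,udai,swgy] add [juad,qfb] -> 8 lines: usrr dxxgm mhkp fna mik juad qfb ylg
Hunk 6: at line 1 remove [mhkp,fna] add [hwpcc,emvtu] -> 8 lines: usrr dxxgm hwpcc emvtu mik juad qfb ylg

Answer: usrr
dxxgm
hwpcc
emvtu
mik
juad
qfb
ylg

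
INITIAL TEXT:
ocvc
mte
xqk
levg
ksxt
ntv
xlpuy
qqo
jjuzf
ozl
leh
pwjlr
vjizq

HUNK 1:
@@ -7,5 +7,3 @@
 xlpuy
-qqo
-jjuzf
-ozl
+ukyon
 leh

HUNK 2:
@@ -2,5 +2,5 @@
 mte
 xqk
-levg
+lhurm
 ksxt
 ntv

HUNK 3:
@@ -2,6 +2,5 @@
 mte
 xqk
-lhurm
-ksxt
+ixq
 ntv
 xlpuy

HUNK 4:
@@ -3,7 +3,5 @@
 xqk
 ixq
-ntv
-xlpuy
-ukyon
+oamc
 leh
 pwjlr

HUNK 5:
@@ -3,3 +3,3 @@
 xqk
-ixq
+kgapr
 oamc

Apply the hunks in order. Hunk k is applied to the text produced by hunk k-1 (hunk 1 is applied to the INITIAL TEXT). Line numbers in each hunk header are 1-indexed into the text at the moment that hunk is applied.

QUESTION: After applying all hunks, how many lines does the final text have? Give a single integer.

Hunk 1: at line 7 remove [qqo,jjuzf,ozl] add [ukyon] -> 11 lines: ocvc mte xqk levg ksxt ntv xlpuy ukyon leh pwjlr vjizq
Hunk 2: at line 2 remove [levg] add [lhurm] -> 11 lines: ocvc mte xqk lhurm ksxt ntv xlpuy ukyon leh pwjlr vjizq
Hunk 3: at line 2 remove [lhurm,ksxt] add [ixq] -> 10 lines: ocvc mte xqk ixq ntv xlpuy ukyon leh pwjlr vjizq
Hunk 4: at line 3 remove [ntv,xlpuy,ukyon] add [oamc] -> 8 lines: ocvc mte xqk ixq oamc leh pwjlr vjizq
Hunk 5: at line 3 remove [ixq] add [kgapr] -> 8 lines: ocvc mte xqk kgapr oamc leh pwjlr vjizq
Final line count: 8

Answer: 8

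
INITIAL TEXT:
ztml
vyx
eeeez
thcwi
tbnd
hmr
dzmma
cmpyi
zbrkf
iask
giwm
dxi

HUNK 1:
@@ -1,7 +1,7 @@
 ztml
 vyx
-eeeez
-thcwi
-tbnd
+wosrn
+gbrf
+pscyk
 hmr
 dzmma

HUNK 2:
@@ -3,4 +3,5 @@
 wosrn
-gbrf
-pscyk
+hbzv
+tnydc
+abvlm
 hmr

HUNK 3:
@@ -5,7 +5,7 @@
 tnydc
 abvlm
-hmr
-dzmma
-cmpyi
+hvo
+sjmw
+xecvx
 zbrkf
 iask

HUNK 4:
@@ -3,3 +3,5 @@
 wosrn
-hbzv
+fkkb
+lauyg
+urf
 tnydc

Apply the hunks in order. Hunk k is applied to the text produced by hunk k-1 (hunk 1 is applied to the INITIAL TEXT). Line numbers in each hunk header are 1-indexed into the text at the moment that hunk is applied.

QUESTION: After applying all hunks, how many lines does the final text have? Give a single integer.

Hunk 1: at line 1 remove [eeeez,thcwi,tbnd] add [wosrn,gbrf,pscyk] -> 12 lines: ztml vyx wosrn gbrf pscyk hmr dzmma cmpyi zbrkf iask giwm dxi
Hunk 2: at line 3 remove [gbrf,pscyk] add [hbzv,tnydc,abvlm] -> 13 lines: ztml vyx wosrn hbzv tnydc abvlm hmr dzmma cmpyi zbrkf iask giwm dxi
Hunk 3: at line 5 remove [hmr,dzmma,cmpyi] add [hvo,sjmw,xecvx] -> 13 lines: ztml vyx wosrn hbzv tnydc abvlm hvo sjmw xecvx zbrkf iask giwm dxi
Hunk 4: at line 3 remove [hbzv] add [fkkb,lauyg,urf] -> 15 lines: ztml vyx wosrn fkkb lauyg urf tnydc abvlm hvo sjmw xecvx zbrkf iask giwm dxi
Final line count: 15

Answer: 15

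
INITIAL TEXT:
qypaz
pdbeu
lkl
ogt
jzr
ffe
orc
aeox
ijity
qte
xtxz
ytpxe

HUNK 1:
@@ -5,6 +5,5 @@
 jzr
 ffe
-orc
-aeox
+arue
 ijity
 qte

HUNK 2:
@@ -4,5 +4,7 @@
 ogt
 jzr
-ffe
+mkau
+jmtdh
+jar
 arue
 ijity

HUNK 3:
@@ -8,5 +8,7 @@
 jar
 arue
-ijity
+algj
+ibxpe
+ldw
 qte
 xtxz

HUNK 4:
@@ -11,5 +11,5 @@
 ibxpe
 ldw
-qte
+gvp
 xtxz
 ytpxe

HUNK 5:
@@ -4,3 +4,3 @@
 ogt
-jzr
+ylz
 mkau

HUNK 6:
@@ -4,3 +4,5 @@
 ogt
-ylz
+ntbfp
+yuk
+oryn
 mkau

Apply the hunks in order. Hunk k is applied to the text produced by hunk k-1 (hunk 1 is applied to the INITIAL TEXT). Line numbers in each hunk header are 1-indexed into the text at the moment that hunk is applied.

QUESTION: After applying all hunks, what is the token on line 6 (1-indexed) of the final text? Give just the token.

Answer: yuk

Derivation:
Hunk 1: at line 5 remove [orc,aeox] add [arue] -> 11 lines: qypaz pdbeu lkl ogt jzr ffe arue ijity qte xtxz ytpxe
Hunk 2: at line 4 remove [ffe] add [mkau,jmtdh,jar] -> 13 lines: qypaz pdbeu lkl ogt jzr mkau jmtdh jar arue ijity qte xtxz ytpxe
Hunk 3: at line 8 remove [ijity] add [algj,ibxpe,ldw] -> 15 lines: qypaz pdbeu lkl ogt jzr mkau jmtdh jar arue algj ibxpe ldw qte xtxz ytpxe
Hunk 4: at line 11 remove [qte] add [gvp] -> 15 lines: qypaz pdbeu lkl ogt jzr mkau jmtdh jar arue algj ibxpe ldw gvp xtxz ytpxe
Hunk 5: at line 4 remove [jzr] add [ylz] -> 15 lines: qypaz pdbeu lkl ogt ylz mkau jmtdh jar arue algj ibxpe ldw gvp xtxz ytpxe
Hunk 6: at line 4 remove [ylz] add [ntbfp,yuk,oryn] -> 17 lines: qypaz pdbeu lkl ogt ntbfp yuk oryn mkau jmtdh jar arue algj ibxpe ldw gvp xtxz ytpxe
Final line 6: yuk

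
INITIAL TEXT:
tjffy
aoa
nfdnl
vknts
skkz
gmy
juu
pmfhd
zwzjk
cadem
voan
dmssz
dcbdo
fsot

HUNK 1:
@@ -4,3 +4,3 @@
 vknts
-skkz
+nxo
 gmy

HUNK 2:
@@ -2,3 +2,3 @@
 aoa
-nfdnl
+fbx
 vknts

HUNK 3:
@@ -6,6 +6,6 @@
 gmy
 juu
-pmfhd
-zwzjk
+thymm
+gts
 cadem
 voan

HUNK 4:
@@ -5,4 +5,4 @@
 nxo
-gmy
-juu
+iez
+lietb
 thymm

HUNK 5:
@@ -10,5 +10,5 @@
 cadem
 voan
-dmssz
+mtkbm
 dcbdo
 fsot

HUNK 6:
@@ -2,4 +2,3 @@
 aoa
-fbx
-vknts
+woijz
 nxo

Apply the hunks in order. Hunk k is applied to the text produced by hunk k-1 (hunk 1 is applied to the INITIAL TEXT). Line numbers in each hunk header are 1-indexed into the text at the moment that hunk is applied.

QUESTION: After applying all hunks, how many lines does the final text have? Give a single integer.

Hunk 1: at line 4 remove [skkz] add [nxo] -> 14 lines: tjffy aoa nfdnl vknts nxo gmy juu pmfhd zwzjk cadem voan dmssz dcbdo fsot
Hunk 2: at line 2 remove [nfdnl] add [fbx] -> 14 lines: tjffy aoa fbx vknts nxo gmy juu pmfhd zwzjk cadem voan dmssz dcbdo fsot
Hunk 3: at line 6 remove [pmfhd,zwzjk] add [thymm,gts] -> 14 lines: tjffy aoa fbx vknts nxo gmy juu thymm gts cadem voan dmssz dcbdo fsot
Hunk 4: at line 5 remove [gmy,juu] add [iez,lietb] -> 14 lines: tjffy aoa fbx vknts nxo iez lietb thymm gts cadem voan dmssz dcbdo fsot
Hunk 5: at line 10 remove [dmssz] add [mtkbm] -> 14 lines: tjffy aoa fbx vknts nxo iez lietb thymm gts cadem voan mtkbm dcbdo fsot
Hunk 6: at line 2 remove [fbx,vknts] add [woijz] -> 13 lines: tjffy aoa woijz nxo iez lietb thymm gts cadem voan mtkbm dcbdo fsot
Final line count: 13

Answer: 13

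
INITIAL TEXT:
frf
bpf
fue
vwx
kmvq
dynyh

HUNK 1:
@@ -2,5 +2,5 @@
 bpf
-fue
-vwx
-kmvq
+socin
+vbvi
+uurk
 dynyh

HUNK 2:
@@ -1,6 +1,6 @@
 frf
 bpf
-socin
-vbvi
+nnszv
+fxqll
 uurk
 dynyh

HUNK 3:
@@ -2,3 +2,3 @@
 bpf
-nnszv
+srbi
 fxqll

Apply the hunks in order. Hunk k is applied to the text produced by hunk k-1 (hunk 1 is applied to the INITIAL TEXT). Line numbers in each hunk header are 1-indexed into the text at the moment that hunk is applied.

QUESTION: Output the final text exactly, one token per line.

Answer: frf
bpf
srbi
fxqll
uurk
dynyh

Derivation:
Hunk 1: at line 2 remove [fue,vwx,kmvq] add [socin,vbvi,uurk] -> 6 lines: frf bpf socin vbvi uurk dynyh
Hunk 2: at line 1 remove [socin,vbvi] add [nnszv,fxqll] -> 6 lines: frf bpf nnszv fxqll uurk dynyh
Hunk 3: at line 2 remove [nnszv] add [srbi] -> 6 lines: frf bpf srbi fxqll uurk dynyh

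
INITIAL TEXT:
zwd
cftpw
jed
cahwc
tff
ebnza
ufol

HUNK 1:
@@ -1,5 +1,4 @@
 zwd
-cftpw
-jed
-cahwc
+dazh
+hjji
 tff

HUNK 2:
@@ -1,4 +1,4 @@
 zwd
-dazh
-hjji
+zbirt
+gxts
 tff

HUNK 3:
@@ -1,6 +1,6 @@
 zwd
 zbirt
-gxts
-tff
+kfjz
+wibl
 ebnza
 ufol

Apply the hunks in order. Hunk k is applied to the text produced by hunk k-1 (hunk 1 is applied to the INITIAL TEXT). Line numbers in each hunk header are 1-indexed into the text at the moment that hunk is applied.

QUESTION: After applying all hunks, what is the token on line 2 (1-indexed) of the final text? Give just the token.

Answer: zbirt

Derivation:
Hunk 1: at line 1 remove [cftpw,jed,cahwc] add [dazh,hjji] -> 6 lines: zwd dazh hjji tff ebnza ufol
Hunk 2: at line 1 remove [dazh,hjji] add [zbirt,gxts] -> 6 lines: zwd zbirt gxts tff ebnza ufol
Hunk 3: at line 1 remove [gxts,tff] add [kfjz,wibl] -> 6 lines: zwd zbirt kfjz wibl ebnza ufol
Final line 2: zbirt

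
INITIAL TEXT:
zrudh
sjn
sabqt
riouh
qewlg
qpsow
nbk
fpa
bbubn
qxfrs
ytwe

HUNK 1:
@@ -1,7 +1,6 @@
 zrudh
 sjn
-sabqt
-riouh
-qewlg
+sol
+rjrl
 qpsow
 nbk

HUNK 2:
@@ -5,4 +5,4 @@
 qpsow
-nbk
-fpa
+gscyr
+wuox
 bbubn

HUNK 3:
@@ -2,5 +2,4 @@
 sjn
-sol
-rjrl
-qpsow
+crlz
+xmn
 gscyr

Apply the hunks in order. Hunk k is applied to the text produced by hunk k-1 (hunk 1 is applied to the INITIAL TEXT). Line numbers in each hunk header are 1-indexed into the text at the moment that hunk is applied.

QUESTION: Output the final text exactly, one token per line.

Hunk 1: at line 1 remove [sabqt,riouh,qewlg] add [sol,rjrl] -> 10 lines: zrudh sjn sol rjrl qpsow nbk fpa bbubn qxfrs ytwe
Hunk 2: at line 5 remove [nbk,fpa] add [gscyr,wuox] -> 10 lines: zrudh sjn sol rjrl qpsow gscyr wuox bbubn qxfrs ytwe
Hunk 3: at line 2 remove [sol,rjrl,qpsow] add [crlz,xmn] -> 9 lines: zrudh sjn crlz xmn gscyr wuox bbubn qxfrs ytwe

Answer: zrudh
sjn
crlz
xmn
gscyr
wuox
bbubn
qxfrs
ytwe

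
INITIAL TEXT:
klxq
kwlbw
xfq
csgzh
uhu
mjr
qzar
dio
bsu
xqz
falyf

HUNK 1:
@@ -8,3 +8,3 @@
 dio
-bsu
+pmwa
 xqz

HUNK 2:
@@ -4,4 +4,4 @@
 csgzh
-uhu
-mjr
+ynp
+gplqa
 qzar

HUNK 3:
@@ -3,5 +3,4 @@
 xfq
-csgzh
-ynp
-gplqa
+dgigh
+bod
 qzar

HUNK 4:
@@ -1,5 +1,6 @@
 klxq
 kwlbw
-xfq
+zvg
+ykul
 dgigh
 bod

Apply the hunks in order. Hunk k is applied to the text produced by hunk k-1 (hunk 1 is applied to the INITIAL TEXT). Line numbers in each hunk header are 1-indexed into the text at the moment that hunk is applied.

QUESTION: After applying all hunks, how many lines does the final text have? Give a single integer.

Answer: 11

Derivation:
Hunk 1: at line 8 remove [bsu] add [pmwa] -> 11 lines: klxq kwlbw xfq csgzh uhu mjr qzar dio pmwa xqz falyf
Hunk 2: at line 4 remove [uhu,mjr] add [ynp,gplqa] -> 11 lines: klxq kwlbw xfq csgzh ynp gplqa qzar dio pmwa xqz falyf
Hunk 3: at line 3 remove [csgzh,ynp,gplqa] add [dgigh,bod] -> 10 lines: klxq kwlbw xfq dgigh bod qzar dio pmwa xqz falyf
Hunk 4: at line 1 remove [xfq] add [zvg,ykul] -> 11 lines: klxq kwlbw zvg ykul dgigh bod qzar dio pmwa xqz falyf
Final line count: 11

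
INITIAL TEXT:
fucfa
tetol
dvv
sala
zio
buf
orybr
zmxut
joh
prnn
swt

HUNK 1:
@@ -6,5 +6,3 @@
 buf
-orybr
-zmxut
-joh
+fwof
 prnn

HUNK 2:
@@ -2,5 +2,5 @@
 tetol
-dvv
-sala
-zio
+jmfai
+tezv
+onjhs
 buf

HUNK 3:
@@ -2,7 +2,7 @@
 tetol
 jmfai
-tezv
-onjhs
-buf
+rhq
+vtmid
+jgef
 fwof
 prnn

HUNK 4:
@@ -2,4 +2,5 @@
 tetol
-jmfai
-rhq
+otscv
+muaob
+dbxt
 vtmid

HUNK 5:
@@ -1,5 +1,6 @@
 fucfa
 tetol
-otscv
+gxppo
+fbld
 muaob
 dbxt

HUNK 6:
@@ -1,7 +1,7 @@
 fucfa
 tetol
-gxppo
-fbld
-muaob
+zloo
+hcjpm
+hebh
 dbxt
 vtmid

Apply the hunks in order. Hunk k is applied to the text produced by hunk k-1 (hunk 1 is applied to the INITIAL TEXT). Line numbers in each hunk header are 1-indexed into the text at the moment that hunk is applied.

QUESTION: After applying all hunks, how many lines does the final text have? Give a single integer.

Hunk 1: at line 6 remove [orybr,zmxut,joh] add [fwof] -> 9 lines: fucfa tetol dvv sala zio buf fwof prnn swt
Hunk 2: at line 2 remove [dvv,sala,zio] add [jmfai,tezv,onjhs] -> 9 lines: fucfa tetol jmfai tezv onjhs buf fwof prnn swt
Hunk 3: at line 2 remove [tezv,onjhs,buf] add [rhq,vtmid,jgef] -> 9 lines: fucfa tetol jmfai rhq vtmid jgef fwof prnn swt
Hunk 4: at line 2 remove [jmfai,rhq] add [otscv,muaob,dbxt] -> 10 lines: fucfa tetol otscv muaob dbxt vtmid jgef fwof prnn swt
Hunk 5: at line 1 remove [otscv] add [gxppo,fbld] -> 11 lines: fucfa tetol gxppo fbld muaob dbxt vtmid jgef fwof prnn swt
Hunk 6: at line 1 remove [gxppo,fbld,muaob] add [zloo,hcjpm,hebh] -> 11 lines: fucfa tetol zloo hcjpm hebh dbxt vtmid jgef fwof prnn swt
Final line count: 11

Answer: 11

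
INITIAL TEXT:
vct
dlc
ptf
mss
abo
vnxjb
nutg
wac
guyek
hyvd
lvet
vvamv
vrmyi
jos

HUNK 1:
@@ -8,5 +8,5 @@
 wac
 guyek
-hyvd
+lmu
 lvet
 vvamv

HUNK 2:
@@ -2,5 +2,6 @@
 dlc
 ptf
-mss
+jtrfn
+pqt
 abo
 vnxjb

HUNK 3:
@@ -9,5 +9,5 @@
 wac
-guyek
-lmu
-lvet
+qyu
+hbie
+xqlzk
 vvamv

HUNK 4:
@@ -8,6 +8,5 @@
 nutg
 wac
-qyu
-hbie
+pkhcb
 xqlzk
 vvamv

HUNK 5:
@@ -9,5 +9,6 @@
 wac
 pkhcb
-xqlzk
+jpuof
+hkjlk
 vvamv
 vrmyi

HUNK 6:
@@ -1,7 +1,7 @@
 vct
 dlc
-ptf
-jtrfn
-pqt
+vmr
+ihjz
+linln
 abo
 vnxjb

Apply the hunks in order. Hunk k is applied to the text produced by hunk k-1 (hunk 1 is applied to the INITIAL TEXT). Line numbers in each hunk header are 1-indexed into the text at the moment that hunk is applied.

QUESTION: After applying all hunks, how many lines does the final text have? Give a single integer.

Answer: 15

Derivation:
Hunk 1: at line 8 remove [hyvd] add [lmu] -> 14 lines: vct dlc ptf mss abo vnxjb nutg wac guyek lmu lvet vvamv vrmyi jos
Hunk 2: at line 2 remove [mss] add [jtrfn,pqt] -> 15 lines: vct dlc ptf jtrfn pqt abo vnxjb nutg wac guyek lmu lvet vvamv vrmyi jos
Hunk 3: at line 9 remove [guyek,lmu,lvet] add [qyu,hbie,xqlzk] -> 15 lines: vct dlc ptf jtrfn pqt abo vnxjb nutg wac qyu hbie xqlzk vvamv vrmyi jos
Hunk 4: at line 8 remove [qyu,hbie] add [pkhcb] -> 14 lines: vct dlc ptf jtrfn pqt abo vnxjb nutg wac pkhcb xqlzk vvamv vrmyi jos
Hunk 5: at line 9 remove [xqlzk] add [jpuof,hkjlk] -> 15 lines: vct dlc ptf jtrfn pqt abo vnxjb nutg wac pkhcb jpuof hkjlk vvamv vrmyi jos
Hunk 6: at line 1 remove [ptf,jtrfn,pqt] add [vmr,ihjz,linln] -> 15 lines: vct dlc vmr ihjz linln abo vnxjb nutg wac pkhcb jpuof hkjlk vvamv vrmyi jos
Final line count: 15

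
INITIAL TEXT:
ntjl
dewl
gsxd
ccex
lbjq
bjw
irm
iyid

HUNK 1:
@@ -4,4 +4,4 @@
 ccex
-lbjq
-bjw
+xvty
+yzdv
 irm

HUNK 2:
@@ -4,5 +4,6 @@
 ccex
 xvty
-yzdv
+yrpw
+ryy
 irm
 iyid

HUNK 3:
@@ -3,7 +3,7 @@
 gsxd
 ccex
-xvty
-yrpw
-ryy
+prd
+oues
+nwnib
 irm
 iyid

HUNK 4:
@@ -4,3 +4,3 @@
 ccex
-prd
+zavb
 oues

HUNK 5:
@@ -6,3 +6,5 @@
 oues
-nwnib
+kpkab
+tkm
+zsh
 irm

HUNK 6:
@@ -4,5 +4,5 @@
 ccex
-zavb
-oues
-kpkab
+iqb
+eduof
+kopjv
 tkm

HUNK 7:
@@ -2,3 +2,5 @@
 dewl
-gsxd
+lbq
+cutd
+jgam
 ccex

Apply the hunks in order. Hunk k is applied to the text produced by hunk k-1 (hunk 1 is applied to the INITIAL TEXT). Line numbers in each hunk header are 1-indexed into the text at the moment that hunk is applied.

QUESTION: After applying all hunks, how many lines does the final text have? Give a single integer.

Hunk 1: at line 4 remove [lbjq,bjw] add [xvty,yzdv] -> 8 lines: ntjl dewl gsxd ccex xvty yzdv irm iyid
Hunk 2: at line 4 remove [yzdv] add [yrpw,ryy] -> 9 lines: ntjl dewl gsxd ccex xvty yrpw ryy irm iyid
Hunk 3: at line 3 remove [xvty,yrpw,ryy] add [prd,oues,nwnib] -> 9 lines: ntjl dewl gsxd ccex prd oues nwnib irm iyid
Hunk 4: at line 4 remove [prd] add [zavb] -> 9 lines: ntjl dewl gsxd ccex zavb oues nwnib irm iyid
Hunk 5: at line 6 remove [nwnib] add [kpkab,tkm,zsh] -> 11 lines: ntjl dewl gsxd ccex zavb oues kpkab tkm zsh irm iyid
Hunk 6: at line 4 remove [zavb,oues,kpkab] add [iqb,eduof,kopjv] -> 11 lines: ntjl dewl gsxd ccex iqb eduof kopjv tkm zsh irm iyid
Hunk 7: at line 2 remove [gsxd] add [lbq,cutd,jgam] -> 13 lines: ntjl dewl lbq cutd jgam ccex iqb eduof kopjv tkm zsh irm iyid
Final line count: 13

Answer: 13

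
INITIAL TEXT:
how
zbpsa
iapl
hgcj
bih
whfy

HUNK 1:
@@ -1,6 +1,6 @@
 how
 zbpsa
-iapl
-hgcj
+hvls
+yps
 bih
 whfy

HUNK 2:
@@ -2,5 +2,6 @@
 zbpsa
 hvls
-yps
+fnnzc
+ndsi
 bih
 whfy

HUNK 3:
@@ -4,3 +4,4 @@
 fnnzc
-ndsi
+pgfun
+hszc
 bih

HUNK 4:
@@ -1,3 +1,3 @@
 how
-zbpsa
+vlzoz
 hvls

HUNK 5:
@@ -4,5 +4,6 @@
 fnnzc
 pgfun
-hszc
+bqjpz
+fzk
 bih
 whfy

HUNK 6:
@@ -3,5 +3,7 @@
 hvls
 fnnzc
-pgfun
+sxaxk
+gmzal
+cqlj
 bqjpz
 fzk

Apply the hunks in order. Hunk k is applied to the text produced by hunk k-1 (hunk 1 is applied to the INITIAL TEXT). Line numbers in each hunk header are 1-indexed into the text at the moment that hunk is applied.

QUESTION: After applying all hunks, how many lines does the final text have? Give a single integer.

Answer: 11

Derivation:
Hunk 1: at line 1 remove [iapl,hgcj] add [hvls,yps] -> 6 lines: how zbpsa hvls yps bih whfy
Hunk 2: at line 2 remove [yps] add [fnnzc,ndsi] -> 7 lines: how zbpsa hvls fnnzc ndsi bih whfy
Hunk 3: at line 4 remove [ndsi] add [pgfun,hszc] -> 8 lines: how zbpsa hvls fnnzc pgfun hszc bih whfy
Hunk 4: at line 1 remove [zbpsa] add [vlzoz] -> 8 lines: how vlzoz hvls fnnzc pgfun hszc bih whfy
Hunk 5: at line 4 remove [hszc] add [bqjpz,fzk] -> 9 lines: how vlzoz hvls fnnzc pgfun bqjpz fzk bih whfy
Hunk 6: at line 3 remove [pgfun] add [sxaxk,gmzal,cqlj] -> 11 lines: how vlzoz hvls fnnzc sxaxk gmzal cqlj bqjpz fzk bih whfy
Final line count: 11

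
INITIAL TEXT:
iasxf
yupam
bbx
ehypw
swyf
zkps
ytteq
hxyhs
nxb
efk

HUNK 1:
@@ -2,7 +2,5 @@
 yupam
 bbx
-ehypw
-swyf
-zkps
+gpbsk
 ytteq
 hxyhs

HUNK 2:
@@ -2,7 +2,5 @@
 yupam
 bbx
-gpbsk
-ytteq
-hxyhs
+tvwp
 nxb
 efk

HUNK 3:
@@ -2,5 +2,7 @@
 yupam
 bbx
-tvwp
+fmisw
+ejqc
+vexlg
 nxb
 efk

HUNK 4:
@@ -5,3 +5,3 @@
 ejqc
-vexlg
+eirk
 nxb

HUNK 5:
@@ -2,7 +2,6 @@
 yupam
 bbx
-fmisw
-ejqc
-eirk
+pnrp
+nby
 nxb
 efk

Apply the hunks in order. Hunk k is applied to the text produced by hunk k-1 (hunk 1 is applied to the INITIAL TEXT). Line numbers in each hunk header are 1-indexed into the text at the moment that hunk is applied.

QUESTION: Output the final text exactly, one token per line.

Answer: iasxf
yupam
bbx
pnrp
nby
nxb
efk

Derivation:
Hunk 1: at line 2 remove [ehypw,swyf,zkps] add [gpbsk] -> 8 lines: iasxf yupam bbx gpbsk ytteq hxyhs nxb efk
Hunk 2: at line 2 remove [gpbsk,ytteq,hxyhs] add [tvwp] -> 6 lines: iasxf yupam bbx tvwp nxb efk
Hunk 3: at line 2 remove [tvwp] add [fmisw,ejqc,vexlg] -> 8 lines: iasxf yupam bbx fmisw ejqc vexlg nxb efk
Hunk 4: at line 5 remove [vexlg] add [eirk] -> 8 lines: iasxf yupam bbx fmisw ejqc eirk nxb efk
Hunk 5: at line 2 remove [fmisw,ejqc,eirk] add [pnrp,nby] -> 7 lines: iasxf yupam bbx pnrp nby nxb efk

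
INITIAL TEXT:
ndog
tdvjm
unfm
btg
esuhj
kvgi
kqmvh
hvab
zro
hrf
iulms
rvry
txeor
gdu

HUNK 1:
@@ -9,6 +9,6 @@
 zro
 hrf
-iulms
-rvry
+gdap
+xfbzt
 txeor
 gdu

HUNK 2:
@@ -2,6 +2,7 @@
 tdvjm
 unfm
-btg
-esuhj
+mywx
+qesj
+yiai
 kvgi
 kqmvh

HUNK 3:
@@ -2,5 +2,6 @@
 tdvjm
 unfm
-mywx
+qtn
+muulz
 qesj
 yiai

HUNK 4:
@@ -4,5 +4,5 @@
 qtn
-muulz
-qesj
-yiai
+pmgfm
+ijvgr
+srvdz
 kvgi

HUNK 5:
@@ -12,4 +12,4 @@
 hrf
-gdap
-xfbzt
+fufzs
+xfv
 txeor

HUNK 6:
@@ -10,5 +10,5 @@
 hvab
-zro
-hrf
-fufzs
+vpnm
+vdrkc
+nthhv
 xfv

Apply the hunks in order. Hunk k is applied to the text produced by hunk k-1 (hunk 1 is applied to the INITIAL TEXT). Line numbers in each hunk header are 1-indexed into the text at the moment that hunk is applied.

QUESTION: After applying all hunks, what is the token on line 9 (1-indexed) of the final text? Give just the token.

Answer: kqmvh

Derivation:
Hunk 1: at line 9 remove [iulms,rvry] add [gdap,xfbzt] -> 14 lines: ndog tdvjm unfm btg esuhj kvgi kqmvh hvab zro hrf gdap xfbzt txeor gdu
Hunk 2: at line 2 remove [btg,esuhj] add [mywx,qesj,yiai] -> 15 lines: ndog tdvjm unfm mywx qesj yiai kvgi kqmvh hvab zro hrf gdap xfbzt txeor gdu
Hunk 3: at line 2 remove [mywx] add [qtn,muulz] -> 16 lines: ndog tdvjm unfm qtn muulz qesj yiai kvgi kqmvh hvab zro hrf gdap xfbzt txeor gdu
Hunk 4: at line 4 remove [muulz,qesj,yiai] add [pmgfm,ijvgr,srvdz] -> 16 lines: ndog tdvjm unfm qtn pmgfm ijvgr srvdz kvgi kqmvh hvab zro hrf gdap xfbzt txeor gdu
Hunk 5: at line 12 remove [gdap,xfbzt] add [fufzs,xfv] -> 16 lines: ndog tdvjm unfm qtn pmgfm ijvgr srvdz kvgi kqmvh hvab zro hrf fufzs xfv txeor gdu
Hunk 6: at line 10 remove [zro,hrf,fufzs] add [vpnm,vdrkc,nthhv] -> 16 lines: ndog tdvjm unfm qtn pmgfm ijvgr srvdz kvgi kqmvh hvab vpnm vdrkc nthhv xfv txeor gdu
Final line 9: kqmvh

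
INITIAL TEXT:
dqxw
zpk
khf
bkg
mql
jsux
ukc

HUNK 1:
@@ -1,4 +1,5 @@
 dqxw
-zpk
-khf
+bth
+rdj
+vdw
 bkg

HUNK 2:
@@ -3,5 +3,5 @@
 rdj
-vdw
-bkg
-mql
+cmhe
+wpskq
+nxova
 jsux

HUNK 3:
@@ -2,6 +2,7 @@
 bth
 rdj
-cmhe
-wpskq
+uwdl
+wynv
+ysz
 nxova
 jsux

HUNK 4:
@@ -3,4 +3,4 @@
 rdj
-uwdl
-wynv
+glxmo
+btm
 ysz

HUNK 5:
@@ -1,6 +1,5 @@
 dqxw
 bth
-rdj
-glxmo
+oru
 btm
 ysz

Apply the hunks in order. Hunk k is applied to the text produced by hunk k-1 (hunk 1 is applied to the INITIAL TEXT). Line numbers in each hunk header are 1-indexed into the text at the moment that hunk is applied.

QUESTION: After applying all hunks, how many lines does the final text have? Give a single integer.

Hunk 1: at line 1 remove [zpk,khf] add [bth,rdj,vdw] -> 8 lines: dqxw bth rdj vdw bkg mql jsux ukc
Hunk 2: at line 3 remove [vdw,bkg,mql] add [cmhe,wpskq,nxova] -> 8 lines: dqxw bth rdj cmhe wpskq nxova jsux ukc
Hunk 3: at line 2 remove [cmhe,wpskq] add [uwdl,wynv,ysz] -> 9 lines: dqxw bth rdj uwdl wynv ysz nxova jsux ukc
Hunk 4: at line 3 remove [uwdl,wynv] add [glxmo,btm] -> 9 lines: dqxw bth rdj glxmo btm ysz nxova jsux ukc
Hunk 5: at line 1 remove [rdj,glxmo] add [oru] -> 8 lines: dqxw bth oru btm ysz nxova jsux ukc
Final line count: 8

Answer: 8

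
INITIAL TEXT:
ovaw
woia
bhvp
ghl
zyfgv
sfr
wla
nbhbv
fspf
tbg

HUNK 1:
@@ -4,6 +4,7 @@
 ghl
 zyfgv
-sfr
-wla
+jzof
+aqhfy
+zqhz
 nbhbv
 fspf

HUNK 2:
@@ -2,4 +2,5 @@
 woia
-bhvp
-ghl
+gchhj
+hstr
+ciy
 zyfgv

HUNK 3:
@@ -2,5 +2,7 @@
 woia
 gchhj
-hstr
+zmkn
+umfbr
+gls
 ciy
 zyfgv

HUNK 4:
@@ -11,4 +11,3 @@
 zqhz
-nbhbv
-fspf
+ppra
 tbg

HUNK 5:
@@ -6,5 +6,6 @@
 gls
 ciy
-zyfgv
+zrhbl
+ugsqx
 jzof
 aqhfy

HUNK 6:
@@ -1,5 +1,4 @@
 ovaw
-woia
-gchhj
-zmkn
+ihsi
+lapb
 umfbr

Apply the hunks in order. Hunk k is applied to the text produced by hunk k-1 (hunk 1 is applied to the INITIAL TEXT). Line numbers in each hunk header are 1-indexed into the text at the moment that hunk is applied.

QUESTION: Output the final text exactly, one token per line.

Answer: ovaw
ihsi
lapb
umfbr
gls
ciy
zrhbl
ugsqx
jzof
aqhfy
zqhz
ppra
tbg

Derivation:
Hunk 1: at line 4 remove [sfr,wla] add [jzof,aqhfy,zqhz] -> 11 lines: ovaw woia bhvp ghl zyfgv jzof aqhfy zqhz nbhbv fspf tbg
Hunk 2: at line 2 remove [bhvp,ghl] add [gchhj,hstr,ciy] -> 12 lines: ovaw woia gchhj hstr ciy zyfgv jzof aqhfy zqhz nbhbv fspf tbg
Hunk 3: at line 2 remove [hstr] add [zmkn,umfbr,gls] -> 14 lines: ovaw woia gchhj zmkn umfbr gls ciy zyfgv jzof aqhfy zqhz nbhbv fspf tbg
Hunk 4: at line 11 remove [nbhbv,fspf] add [ppra] -> 13 lines: ovaw woia gchhj zmkn umfbr gls ciy zyfgv jzof aqhfy zqhz ppra tbg
Hunk 5: at line 6 remove [zyfgv] add [zrhbl,ugsqx] -> 14 lines: ovaw woia gchhj zmkn umfbr gls ciy zrhbl ugsqx jzof aqhfy zqhz ppra tbg
Hunk 6: at line 1 remove [woia,gchhj,zmkn] add [ihsi,lapb] -> 13 lines: ovaw ihsi lapb umfbr gls ciy zrhbl ugsqx jzof aqhfy zqhz ppra tbg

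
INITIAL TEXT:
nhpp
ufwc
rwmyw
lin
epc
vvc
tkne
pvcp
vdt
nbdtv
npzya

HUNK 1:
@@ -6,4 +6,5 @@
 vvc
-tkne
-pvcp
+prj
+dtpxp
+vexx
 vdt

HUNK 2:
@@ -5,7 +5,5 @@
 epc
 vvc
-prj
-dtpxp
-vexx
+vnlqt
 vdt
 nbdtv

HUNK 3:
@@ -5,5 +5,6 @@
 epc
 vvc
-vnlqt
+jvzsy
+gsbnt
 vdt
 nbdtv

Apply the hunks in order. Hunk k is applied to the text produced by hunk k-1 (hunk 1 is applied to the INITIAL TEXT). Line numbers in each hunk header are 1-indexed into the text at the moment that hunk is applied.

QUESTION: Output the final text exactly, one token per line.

Hunk 1: at line 6 remove [tkne,pvcp] add [prj,dtpxp,vexx] -> 12 lines: nhpp ufwc rwmyw lin epc vvc prj dtpxp vexx vdt nbdtv npzya
Hunk 2: at line 5 remove [prj,dtpxp,vexx] add [vnlqt] -> 10 lines: nhpp ufwc rwmyw lin epc vvc vnlqt vdt nbdtv npzya
Hunk 3: at line 5 remove [vnlqt] add [jvzsy,gsbnt] -> 11 lines: nhpp ufwc rwmyw lin epc vvc jvzsy gsbnt vdt nbdtv npzya

Answer: nhpp
ufwc
rwmyw
lin
epc
vvc
jvzsy
gsbnt
vdt
nbdtv
npzya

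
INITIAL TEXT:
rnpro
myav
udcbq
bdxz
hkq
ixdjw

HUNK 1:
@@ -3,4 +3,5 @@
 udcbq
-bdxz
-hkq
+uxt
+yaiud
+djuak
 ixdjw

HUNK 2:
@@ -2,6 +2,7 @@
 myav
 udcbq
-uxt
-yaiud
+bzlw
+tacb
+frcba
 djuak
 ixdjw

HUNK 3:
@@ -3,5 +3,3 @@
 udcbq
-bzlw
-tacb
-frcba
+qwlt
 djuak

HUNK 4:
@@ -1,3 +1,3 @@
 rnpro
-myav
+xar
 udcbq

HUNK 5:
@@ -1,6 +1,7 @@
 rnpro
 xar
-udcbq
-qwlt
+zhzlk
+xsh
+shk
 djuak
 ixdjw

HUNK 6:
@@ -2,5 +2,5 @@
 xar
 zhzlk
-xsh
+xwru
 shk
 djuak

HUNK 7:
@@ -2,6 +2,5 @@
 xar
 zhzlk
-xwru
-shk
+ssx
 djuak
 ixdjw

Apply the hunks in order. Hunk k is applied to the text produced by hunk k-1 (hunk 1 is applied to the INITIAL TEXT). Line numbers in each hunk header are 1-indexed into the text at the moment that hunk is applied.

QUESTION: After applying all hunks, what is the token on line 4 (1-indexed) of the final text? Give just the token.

Answer: ssx

Derivation:
Hunk 1: at line 3 remove [bdxz,hkq] add [uxt,yaiud,djuak] -> 7 lines: rnpro myav udcbq uxt yaiud djuak ixdjw
Hunk 2: at line 2 remove [uxt,yaiud] add [bzlw,tacb,frcba] -> 8 lines: rnpro myav udcbq bzlw tacb frcba djuak ixdjw
Hunk 3: at line 3 remove [bzlw,tacb,frcba] add [qwlt] -> 6 lines: rnpro myav udcbq qwlt djuak ixdjw
Hunk 4: at line 1 remove [myav] add [xar] -> 6 lines: rnpro xar udcbq qwlt djuak ixdjw
Hunk 5: at line 1 remove [udcbq,qwlt] add [zhzlk,xsh,shk] -> 7 lines: rnpro xar zhzlk xsh shk djuak ixdjw
Hunk 6: at line 2 remove [xsh] add [xwru] -> 7 lines: rnpro xar zhzlk xwru shk djuak ixdjw
Hunk 7: at line 2 remove [xwru,shk] add [ssx] -> 6 lines: rnpro xar zhzlk ssx djuak ixdjw
Final line 4: ssx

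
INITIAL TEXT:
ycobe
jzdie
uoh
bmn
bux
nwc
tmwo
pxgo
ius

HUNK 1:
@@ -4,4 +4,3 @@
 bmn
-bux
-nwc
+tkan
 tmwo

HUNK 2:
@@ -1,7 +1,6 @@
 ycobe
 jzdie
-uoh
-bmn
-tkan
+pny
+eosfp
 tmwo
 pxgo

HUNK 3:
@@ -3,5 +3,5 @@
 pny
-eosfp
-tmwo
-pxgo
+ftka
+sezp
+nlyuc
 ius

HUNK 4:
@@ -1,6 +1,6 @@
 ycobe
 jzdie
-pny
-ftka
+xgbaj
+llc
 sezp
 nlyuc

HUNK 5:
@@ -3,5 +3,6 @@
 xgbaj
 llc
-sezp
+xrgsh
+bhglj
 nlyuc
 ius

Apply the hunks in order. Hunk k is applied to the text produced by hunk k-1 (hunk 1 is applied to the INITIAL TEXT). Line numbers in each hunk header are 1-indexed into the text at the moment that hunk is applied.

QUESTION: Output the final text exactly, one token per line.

Answer: ycobe
jzdie
xgbaj
llc
xrgsh
bhglj
nlyuc
ius

Derivation:
Hunk 1: at line 4 remove [bux,nwc] add [tkan] -> 8 lines: ycobe jzdie uoh bmn tkan tmwo pxgo ius
Hunk 2: at line 1 remove [uoh,bmn,tkan] add [pny,eosfp] -> 7 lines: ycobe jzdie pny eosfp tmwo pxgo ius
Hunk 3: at line 3 remove [eosfp,tmwo,pxgo] add [ftka,sezp,nlyuc] -> 7 lines: ycobe jzdie pny ftka sezp nlyuc ius
Hunk 4: at line 1 remove [pny,ftka] add [xgbaj,llc] -> 7 lines: ycobe jzdie xgbaj llc sezp nlyuc ius
Hunk 5: at line 3 remove [sezp] add [xrgsh,bhglj] -> 8 lines: ycobe jzdie xgbaj llc xrgsh bhglj nlyuc ius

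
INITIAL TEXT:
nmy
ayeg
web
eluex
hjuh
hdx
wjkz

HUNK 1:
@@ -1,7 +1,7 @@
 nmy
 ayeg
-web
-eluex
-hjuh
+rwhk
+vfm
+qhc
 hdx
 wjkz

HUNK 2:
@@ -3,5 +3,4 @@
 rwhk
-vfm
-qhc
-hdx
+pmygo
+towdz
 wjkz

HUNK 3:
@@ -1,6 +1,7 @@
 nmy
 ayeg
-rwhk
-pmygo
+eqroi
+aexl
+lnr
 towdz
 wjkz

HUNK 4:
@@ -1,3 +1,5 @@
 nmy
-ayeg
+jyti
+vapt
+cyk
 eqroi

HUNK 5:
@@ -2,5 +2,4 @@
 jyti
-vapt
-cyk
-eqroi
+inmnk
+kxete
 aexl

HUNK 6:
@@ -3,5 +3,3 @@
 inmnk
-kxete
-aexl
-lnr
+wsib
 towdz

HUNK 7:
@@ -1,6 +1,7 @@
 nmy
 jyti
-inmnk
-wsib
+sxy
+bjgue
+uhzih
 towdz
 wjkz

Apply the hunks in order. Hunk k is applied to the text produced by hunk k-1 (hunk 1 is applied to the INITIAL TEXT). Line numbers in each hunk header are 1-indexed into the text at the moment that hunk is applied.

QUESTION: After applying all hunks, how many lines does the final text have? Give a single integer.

Answer: 7

Derivation:
Hunk 1: at line 1 remove [web,eluex,hjuh] add [rwhk,vfm,qhc] -> 7 lines: nmy ayeg rwhk vfm qhc hdx wjkz
Hunk 2: at line 3 remove [vfm,qhc,hdx] add [pmygo,towdz] -> 6 lines: nmy ayeg rwhk pmygo towdz wjkz
Hunk 3: at line 1 remove [rwhk,pmygo] add [eqroi,aexl,lnr] -> 7 lines: nmy ayeg eqroi aexl lnr towdz wjkz
Hunk 4: at line 1 remove [ayeg] add [jyti,vapt,cyk] -> 9 lines: nmy jyti vapt cyk eqroi aexl lnr towdz wjkz
Hunk 5: at line 2 remove [vapt,cyk,eqroi] add [inmnk,kxete] -> 8 lines: nmy jyti inmnk kxete aexl lnr towdz wjkz
Hunk 6: at line 3 remove [kxete,aexl,lnr] add [wsib] -> 6 lines: nmy jyti inmnk wsib towdz wjkz
Hunk 7: at line 1 remove [inmnk,wsib] add [sxy,bjgue,uhzih] -> 7 lines: nmy jyti sxy bjgue uhzih towdz wjkz
Final line count: 7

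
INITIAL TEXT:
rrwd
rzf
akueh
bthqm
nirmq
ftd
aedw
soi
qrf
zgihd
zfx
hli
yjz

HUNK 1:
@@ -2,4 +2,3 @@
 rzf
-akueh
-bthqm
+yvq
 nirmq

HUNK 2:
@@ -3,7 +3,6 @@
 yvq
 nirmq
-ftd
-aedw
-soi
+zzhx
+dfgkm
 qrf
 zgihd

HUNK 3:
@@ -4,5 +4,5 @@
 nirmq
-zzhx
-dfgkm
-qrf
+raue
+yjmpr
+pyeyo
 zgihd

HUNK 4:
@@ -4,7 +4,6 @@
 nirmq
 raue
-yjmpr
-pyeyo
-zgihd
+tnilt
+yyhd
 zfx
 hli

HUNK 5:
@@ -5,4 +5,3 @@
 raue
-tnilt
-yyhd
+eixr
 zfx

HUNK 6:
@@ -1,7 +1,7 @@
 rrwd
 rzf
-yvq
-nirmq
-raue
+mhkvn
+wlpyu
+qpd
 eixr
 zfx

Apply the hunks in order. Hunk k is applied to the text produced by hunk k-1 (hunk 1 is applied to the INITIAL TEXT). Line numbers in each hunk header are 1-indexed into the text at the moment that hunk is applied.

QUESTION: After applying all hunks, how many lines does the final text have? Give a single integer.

Hunk 1: at line 2 remove [akueh,bthqm] add [yvq] -> 12 lines: rrwd rzf yvq nirmq ftd aedw soi qrf zgihd zfx hli yjz
Hunk 2: at line 3 remove [ftd,aedw,soi] add [zzhx,dfgkm] -> 11 lines: rrwd rzf yvq nirmq zzhx dfgkm qrf zgihd zfx hli yjz
Hunk 3: at line 4 remove [zzhx,dfgkm,qrf] add [raue,yjmpr,pyeyo] -> 11 lines: rrwd rzf yvq nirmq raue yjmpr pyeyo zgihd zfx hli yjz
Hunk 4: at line 4 remove [yjmpr,pyeyo,zgihd] add [tnilt,yyhd] -> 10 lines: rrwd rzf yvq nirmq raue tnilt yyhd zfx hli yjz
Hunk 5: at line 5 remove [tnilt,yyhd] add [eixr] -> 9 lines: rrwd rzf yvq nirmq raue eixr zfx hli yjz
Hunk 6: at line 1 remove [yvq,nirmq,raue] add [mhkvn,wlpyu,qpd] -> 9 lines: rrwd rzf mhkvn wlpyu qpd eixr zfx hli yjz
Final line count: 9

Answer: 9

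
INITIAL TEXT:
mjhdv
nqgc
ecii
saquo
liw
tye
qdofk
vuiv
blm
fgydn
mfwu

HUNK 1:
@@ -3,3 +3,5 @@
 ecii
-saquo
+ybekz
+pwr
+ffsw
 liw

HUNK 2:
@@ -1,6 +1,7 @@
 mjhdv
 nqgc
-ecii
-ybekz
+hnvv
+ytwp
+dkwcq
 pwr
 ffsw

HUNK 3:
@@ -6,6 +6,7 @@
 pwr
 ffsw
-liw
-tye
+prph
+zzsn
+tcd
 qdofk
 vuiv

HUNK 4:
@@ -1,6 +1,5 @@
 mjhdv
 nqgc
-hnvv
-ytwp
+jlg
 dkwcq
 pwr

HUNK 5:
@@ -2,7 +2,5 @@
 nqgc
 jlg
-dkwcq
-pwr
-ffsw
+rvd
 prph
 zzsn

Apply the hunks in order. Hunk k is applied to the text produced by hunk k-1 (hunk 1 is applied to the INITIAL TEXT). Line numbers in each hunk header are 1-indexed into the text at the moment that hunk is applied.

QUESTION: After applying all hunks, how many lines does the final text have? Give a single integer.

Answer: 12

Derivation:
Hunk 1: at line 3 remove [saquo] add [ybekz,pwr,ffsw] -> 13 lines: mjhdv nqgc ecii ybekz pwr ffsw liw tye qdofk vuiv blm fgydn mfwu
Hunk 2: at line 1 remove [ecii,ybekz] add [hnvv,ytwp,dkwcq] -> 14 lines: mjhdv nqgc hnvv ytwp dkwcq pwr ffsw liw tye qdofk vuiv blm fgydn mfwu
Hunk 3: at line 6 remove [liw,tye] add [prph,zzsn,tcd] -> 15 lines: mjhdv nqgc hnvv ytwp dkwcq pwr ffsw prph zzsn tcd qdofk vuiv blm fgydn mfwu
Hunk 4: at line 1 remove [hnvv,ytwp] add [jlg] -> 14 lines: mjhdv nqgc jlg dkwcq pwr ffsw prph zzsn tcd qdofk vuiv blm fgydn mfwu
Hunk 5: at line 2 remove [dkwcq,pwr,ffsw] add [rvd] -> 12 lines: mjhdv nqgc jlg rvd prph zzsn tcd qdofk vuiv blm fgydn mfwu
Final line count: 12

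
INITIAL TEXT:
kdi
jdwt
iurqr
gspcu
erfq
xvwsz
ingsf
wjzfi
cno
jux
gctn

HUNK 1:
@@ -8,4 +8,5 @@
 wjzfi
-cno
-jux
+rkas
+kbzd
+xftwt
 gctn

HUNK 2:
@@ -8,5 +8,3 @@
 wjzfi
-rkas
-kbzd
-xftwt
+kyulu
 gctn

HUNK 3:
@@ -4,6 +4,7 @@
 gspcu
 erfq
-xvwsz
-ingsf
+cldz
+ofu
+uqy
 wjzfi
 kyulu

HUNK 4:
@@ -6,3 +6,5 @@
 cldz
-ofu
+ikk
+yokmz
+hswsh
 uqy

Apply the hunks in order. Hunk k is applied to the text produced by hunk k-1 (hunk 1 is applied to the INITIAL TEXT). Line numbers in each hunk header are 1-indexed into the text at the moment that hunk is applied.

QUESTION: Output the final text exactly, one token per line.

Hunk 1: at line 8 remove [cno,jux] add [rkas,kbzd,xftwt] -> 12 lines: kdi jdwt iurqr gspcu erfq xvwsz ingsf wjzfi rkas kbzd xftwt gctn
Hunk 2: at line 8 remove [rkas,kbzd,xftwt] add [kyulu] -> 10 lines: kdi jdwt iurqr gspcu erfq xvwsz ingsf wjzfi kyulu gctn
Hunk 3: at line 4 remove [xvwsz,ingsf] add [cldz,ofu,uqy] -> 11 lines: kdi jdwt iurqr gspcu erfq cldz ofu uqy wjzfi kyulu gctn
Hunk 4: at line 6 remove [ofu] add [ikk,yokmz,hswsh] -> 13 lines: kdi jdwt iurqr gspcu erfq cldz ikk yokmz hswsh uqy wjzfi kyulu gctn

Answer: kdi
jdwt
iurqr
gspcu
erfq
cldz
ikk
yokmz
hswsh
uqy
wjzfi
kyulu
gctn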